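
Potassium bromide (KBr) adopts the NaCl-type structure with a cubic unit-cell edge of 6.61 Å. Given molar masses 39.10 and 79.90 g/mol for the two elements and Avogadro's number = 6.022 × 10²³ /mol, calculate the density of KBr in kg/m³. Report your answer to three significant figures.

2740 kg/m³

The NaCl-type structure contains Z = 4 formula units per cell; M(KBr) = 39.10 + 79.90 = 119.0 g/mol.
a³ = (6.610 × 10^-8 cm)³ = 2.888 × 10^-22 cm³.
ρ = 4 × 119.0 / (6.022 × 10²³ × 2.888 × 10^-22) = 2.737 g/cm³ = 2740 kg/m³.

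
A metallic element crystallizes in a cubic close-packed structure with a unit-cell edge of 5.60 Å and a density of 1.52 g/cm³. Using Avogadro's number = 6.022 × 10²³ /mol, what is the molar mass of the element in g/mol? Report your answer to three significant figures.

An FCC cell has Z = 4 atoms; a = 5.600 × 10^-8 cm.
M = ρ·N_A·a³/Z = 1.52 × 6.022 × 10²³ × 1.756 × 10^-22 / 4 = 40.2 g/mol.

40.2 g/mol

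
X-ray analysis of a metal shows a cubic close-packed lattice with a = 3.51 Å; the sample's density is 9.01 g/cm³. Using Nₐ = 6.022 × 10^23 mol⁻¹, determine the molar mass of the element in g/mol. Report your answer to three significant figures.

58.7 g/mol

An FCC cell has Z = 4 atoms; a = 3.510 × 10^-8 cm.
M = ρ·N_A·a³/Z = 9.01 × 6.022 × 10²³ × 4.324 × 10^-23 / 4 = 58.7 g/mol.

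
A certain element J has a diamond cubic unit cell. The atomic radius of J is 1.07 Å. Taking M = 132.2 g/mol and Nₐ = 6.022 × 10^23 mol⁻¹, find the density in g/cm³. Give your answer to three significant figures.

14.5 g/cm³

In a diamond cubic lattice, nearest neighbors lie along the body diagonal with √3·a = 8r, giving a = 4.942 Å = 4.942 × 10^-8 cm.
With Z = 8, ρ = Z·M/(N_A·a³) = 8 × 132.2 / (6.022 × 10²³ × 1.207 × 10^-22) = 14.55 g/cm³.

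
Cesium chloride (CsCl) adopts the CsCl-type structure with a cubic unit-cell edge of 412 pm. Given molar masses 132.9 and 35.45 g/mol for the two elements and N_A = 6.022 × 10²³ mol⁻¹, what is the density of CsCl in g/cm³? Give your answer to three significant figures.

4.00 g/cm³

The CsCl-type structure contains Z = 1 formula unit per cell; M(CsCl) = 132.9 + 35.45 = 168.35 g/mol.
a³ = (4.120 × 10^-8 cm)³ = 6.993 × 10^-23 cm³.
ρ = 1 × 168.35 / (6.022 × 10²³ × 6.993 × 10^-23) = 3.997 g/cm³.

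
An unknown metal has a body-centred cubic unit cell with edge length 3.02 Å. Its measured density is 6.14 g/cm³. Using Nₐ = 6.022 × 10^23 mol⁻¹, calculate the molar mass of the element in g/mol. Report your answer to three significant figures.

50.9 g/mol

A BCC cell has Z = 2 atoms; a = 3.020 × 10^-8 cm.
M = ρ·N_A·a³/Z = 6.14 × 6.022 × 10²³ × 2.754 × 10^-23 / 2 = 50.9 g/mol.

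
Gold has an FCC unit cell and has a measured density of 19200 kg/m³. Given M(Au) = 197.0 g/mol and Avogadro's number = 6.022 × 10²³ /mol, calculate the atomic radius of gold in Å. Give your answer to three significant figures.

1.44 Å

For an FCC cell (Z = 4), a³ = Z·M/(N_A·ρ) = 4 × 197.0 / (6.022 × 10²³ × 19.20) = 6.815 × 10^-23 cm³, so a = 4.085 × 10^-8 cm = 4.085 Å.
Atoms touch along the face diagonal, so √2·a = 4r, so r = 0.3536 × a = 1.44 Å.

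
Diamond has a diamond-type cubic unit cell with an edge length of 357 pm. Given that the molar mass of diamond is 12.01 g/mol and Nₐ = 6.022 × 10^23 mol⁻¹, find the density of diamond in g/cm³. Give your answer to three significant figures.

A diamond cubic unit cell contains Z = 8 atoms.
Cell volume: a³ = (357 pm)³ = (3.570 × 10^-8 cm)³ = 4.550 × 10^-23 cm³.
ρ = Z·M/(N_A·a³) = 8 × 12.01 / (6.022 × 10²³ × 4.550 × 10^-23) = 3.507 g/cm³.

3.51 g/cm³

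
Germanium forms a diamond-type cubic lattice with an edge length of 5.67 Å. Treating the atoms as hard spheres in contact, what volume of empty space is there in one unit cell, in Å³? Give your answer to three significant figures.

120 Å³

In a diamond cubic lattice nearest neighbors lie along the body diagonal with √3·a = 8r, so r = 0.2165a = 1.228 Å.
V_cell = a³ = 182.3 Å³; V_atoms = 8 × (4/3)πr³ = 61.99 Å³.
Empty space = 182.3 − 61.99 = 120 Å³.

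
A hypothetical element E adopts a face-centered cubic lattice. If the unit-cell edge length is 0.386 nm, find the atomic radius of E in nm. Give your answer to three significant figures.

In an FCC lattice, atoms touch along the face diagonal, so √2·a = 4r.
r = √2·a/4 = 1.4142 × 0.386 / 4 = 0.136 nm.

0.136 nm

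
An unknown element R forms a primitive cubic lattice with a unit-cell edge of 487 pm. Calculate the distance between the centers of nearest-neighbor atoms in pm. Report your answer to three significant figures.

487 pm

In a simple cubic structure, atoms touch along the cell edge, so a = 2r; the nearest-neighbor distance equals 2r = 1.000·a.
d = 1.000 × 487 = 487 pm.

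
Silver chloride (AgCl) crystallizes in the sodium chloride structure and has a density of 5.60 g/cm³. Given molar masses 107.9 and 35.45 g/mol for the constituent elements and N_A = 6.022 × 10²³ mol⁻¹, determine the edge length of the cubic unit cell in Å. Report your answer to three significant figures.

5.54 Å

M(AgCl) = 143.35 g/mol; Z = 4 formula units per cell.
a³ = Z·M/(N_A·ρ) = 4 × 143.35 / (6.022 × 10²³ × 5.60) = 1.700 × 10^-22 cm³, so a = 5.540 × 10^-8 cm = 5.54 Å.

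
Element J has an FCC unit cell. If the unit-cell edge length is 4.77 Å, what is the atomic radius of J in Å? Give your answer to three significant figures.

In an FCC lattice, atoms touch along the face diagonal, so √2·a = 4r.
r = √2·a/4 = 1.4142 × 4.77 / 4 = 1.69 Å.

1.69 Å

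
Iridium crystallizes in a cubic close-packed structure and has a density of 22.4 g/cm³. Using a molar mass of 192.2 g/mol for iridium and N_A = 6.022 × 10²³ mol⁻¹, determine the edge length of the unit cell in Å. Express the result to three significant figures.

3.85 Å

With Z = 4 atoms per FCC cell, a³ = Z·M/(N_A·ρ) = 4 × 192.2 / (6.022 × 10²³ × 22.40 g/cm³) = 5.699 × 10^-23 cm³.
a = (5.699 × 10^-23)^(1/3) = 3.848 × 10^-8 cm = 3.85 Å.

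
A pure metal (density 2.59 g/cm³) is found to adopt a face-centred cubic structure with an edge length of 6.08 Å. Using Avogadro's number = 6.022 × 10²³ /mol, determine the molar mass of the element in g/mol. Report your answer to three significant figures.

An FCC cell has Z = 4 atoms; a = 6.080 × 10^-8 cm.
M = ρ·N_A·a³/Z = 2.59 × 6.022 × 10²³ × 2.248 × 10^-22 / 4 = 87.6 g/mol.

87.6 g/mol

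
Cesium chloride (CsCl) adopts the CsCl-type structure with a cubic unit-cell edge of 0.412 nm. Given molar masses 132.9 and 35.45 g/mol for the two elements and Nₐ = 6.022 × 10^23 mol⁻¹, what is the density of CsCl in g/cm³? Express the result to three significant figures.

The CsCl-type structure contains Z = 1 formula unit per cell; M(CsCl) = 132.9 + 35.45 = 168.35 g/mol.
a³ = (4.120 × 10^-8 cm)³ = 6.993 × 10^-23 cm³.
ρ = 1 × 168.35 / (6.022 × 10²³ × 6.993 × 10^-23) = 3.997 g/cm³.

4.00 g/cm³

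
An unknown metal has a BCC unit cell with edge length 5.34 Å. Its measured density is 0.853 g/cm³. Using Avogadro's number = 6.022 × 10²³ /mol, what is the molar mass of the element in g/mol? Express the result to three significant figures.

A BCC cell has Z = 2 atoms; a = 5.340 × 10^-8 cm.
M = ρ·N_A·a³/Z = 0.853 × 6.022 × 10²³ × 1.523 × 10^-22 / 2 = 39.1 g/mol.

39.1 g/mol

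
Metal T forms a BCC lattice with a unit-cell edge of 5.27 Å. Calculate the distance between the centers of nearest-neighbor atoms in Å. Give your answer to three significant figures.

In a BCC structure, atoms touch along the body diagonal, so √3·a = 4r; the nearest-neighbor distance equals 2r = 0.8660·a.
d = 0.8660 × 5.27 = 4.56 Å.

4.56 Å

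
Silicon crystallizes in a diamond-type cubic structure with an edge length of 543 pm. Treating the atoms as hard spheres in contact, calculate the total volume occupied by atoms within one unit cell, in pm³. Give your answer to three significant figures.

In a diamond cubic lattice nearest neighbors lie along the body diagonal with √3·a = 8r, so r = 0.2165a = 117.6 pm.
V_atoms = Z × (4/3)πr³ = 8 × (4/3)π × (117.6)³ = 5.44 × 10^7 pm³.

5.44 × 10^7 pm³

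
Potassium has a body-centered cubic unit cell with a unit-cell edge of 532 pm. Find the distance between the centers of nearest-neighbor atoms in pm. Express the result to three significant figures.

461 pm

In a BCC structure, atoms touch along the body diagonal, so √3·a = 4r; the nearest-neighbor distance equals 2r = 0.8660·a.
d = 0.8660 × 532 = 461 pm.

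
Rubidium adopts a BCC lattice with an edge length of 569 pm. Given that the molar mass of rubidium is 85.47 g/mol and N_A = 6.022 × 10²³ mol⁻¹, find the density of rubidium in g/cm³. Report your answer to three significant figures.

1.54 g/cm³

A BCC unit cell contains Z = 2 atoms.
Cell volume: a³ = (569 pm)³ = (5.690 × 10^-8 cm)³ = 1.842 × 10^-22 cm³.
ρ = Z·M/(N_A·a³) = 2 × 85.47 / (6.022 × 10²³ × 1.842 × 10^-22) = 1.541 g/cm³.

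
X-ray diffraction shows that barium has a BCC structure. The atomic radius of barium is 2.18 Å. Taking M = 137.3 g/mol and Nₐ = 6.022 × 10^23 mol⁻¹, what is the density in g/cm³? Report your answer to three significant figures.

3.57 g/cm³

In a BCC lattice, atoms touch along the body diagonal, so √3·a = 4r, giving a = 5.034 Å = 5.034 × 10^-8 cm.
With Z = 2, ρ = Z·M/(N_A·a³) = 2 × 137.3 / (6.022 × 10²³ × 1.276 × 10^-22) = 3.573 g/cm³.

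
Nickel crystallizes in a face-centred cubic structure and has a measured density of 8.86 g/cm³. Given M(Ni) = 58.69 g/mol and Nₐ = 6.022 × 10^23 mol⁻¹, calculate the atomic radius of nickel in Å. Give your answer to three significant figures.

1.25 Å

For an FCC cell (Z = 4), a³ = Z·M/(N_A·ρ) = 4 × 58.69 / (6.022 × 10²³ × 8.860) = 4.400 × 10^-23 cm³, so a = 3.530 × 10^-8 cm = 3.530 Å.
Atoms touch along the face diagonal, so √2·a = 4r, so r = 0.3536 × a = 1.25 Å.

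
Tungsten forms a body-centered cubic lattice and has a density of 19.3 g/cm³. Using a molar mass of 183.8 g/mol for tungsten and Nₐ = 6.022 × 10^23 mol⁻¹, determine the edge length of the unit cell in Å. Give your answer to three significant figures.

With Z = 2 atoms per BCC cell, a³ = Z·M/(N_A·ρ) = 2 × 183.8 / (6.022 × 10²³ × 19.30 g/cm³) = 3.163 × 10^-23 cm³.
a = (3.163 × 10^-23)^(1/3) = 3.162 × 10^-8 cm = 3.16 Å.

3.16 Å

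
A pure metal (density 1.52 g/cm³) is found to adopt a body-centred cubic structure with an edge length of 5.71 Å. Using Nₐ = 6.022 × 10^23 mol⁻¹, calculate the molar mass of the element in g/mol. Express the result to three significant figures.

A BCC cell has Z = 2 atoms; a = 5.710 × 10^-8 cm.
M = ρ·N_A·a³/Z = 1.52 × 6.022 × 10²³ × 1.862 × 10^-22 / 2 = 85.2 g/mol.

85.2 g/mol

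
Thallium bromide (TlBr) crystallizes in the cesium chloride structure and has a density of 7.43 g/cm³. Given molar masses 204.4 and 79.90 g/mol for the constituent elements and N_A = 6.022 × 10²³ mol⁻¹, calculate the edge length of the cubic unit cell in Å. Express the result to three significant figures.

M(TlBr) = 284.3 g/mol; Z = 1 formula unit per cell.
a³ = Z·M/(N_A·ρ) = 1 × 284.3 / (6.022 × 10²³ × 7.43) = 6.354 × 10^-23 cm³, so a = 3.990 × 10^-8 cm = 3.99 Å.

3.99 Å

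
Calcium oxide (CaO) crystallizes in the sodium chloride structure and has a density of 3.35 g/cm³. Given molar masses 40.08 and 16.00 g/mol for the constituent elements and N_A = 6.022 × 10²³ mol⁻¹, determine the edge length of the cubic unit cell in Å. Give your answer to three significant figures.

M(CaO) = 56.08 g/mol; Z = 4 formula units per cell.
a³ = Z·M/(N_A·ρ) = 4 × 56.08 / (6.022 × 10²³ × 3.35) = 1.112 × 10^-22 cm³, so a = 4.809 × 10^-8 cm = 4.81 Å.

4.81 Å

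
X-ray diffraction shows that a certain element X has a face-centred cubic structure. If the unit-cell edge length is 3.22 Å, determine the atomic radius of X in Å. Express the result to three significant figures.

1.14 Å

In an FCC lattice, atoms touch along the face diagonal, so √2·a = 4r.
r = √2·a/4 = 1.4142 × 3.22 / 4 = 1.14 Å.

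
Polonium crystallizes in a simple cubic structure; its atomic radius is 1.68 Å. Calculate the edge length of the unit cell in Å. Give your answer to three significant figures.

3.36 Å

In a simple cubic lattice, atoms touch along the cell edge, so a = 2r.
a = 2r = 2 × 1.68 = 3.36 Å.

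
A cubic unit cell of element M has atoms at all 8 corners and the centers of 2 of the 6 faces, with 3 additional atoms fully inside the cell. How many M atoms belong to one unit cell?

5

Corner atoms are shared by 8 cells (1/8 each), face atoms by 2 (1/2 each), interior atoms are unshared.
Net atoms = 8 × 1/8 + 2 × 1/2 + 3 = 1 + 1 + 3 = 5.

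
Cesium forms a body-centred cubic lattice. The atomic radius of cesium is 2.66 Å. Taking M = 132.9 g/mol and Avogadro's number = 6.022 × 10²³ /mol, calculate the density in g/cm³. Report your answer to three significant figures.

In a BCC lattice, atoms touch along the body diagonal, so √3·a = 4r, giving a = 6.143 Å = 6.143 × 10^-8 cm.
With Z = 2, ρ = Z·M/(N_A·a³) = 2 × 132.9 / (6.022 × 10²³ × 2.318 × 10^-22) = 1.904 g/cm³.

1.90 g/cm³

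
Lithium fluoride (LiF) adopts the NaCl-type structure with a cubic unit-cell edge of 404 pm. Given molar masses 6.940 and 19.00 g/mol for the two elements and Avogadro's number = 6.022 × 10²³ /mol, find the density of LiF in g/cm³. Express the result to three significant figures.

The NaCl-type structure contains Z = 4 formula units per cell; M(LiF) = 6.940 + 19.00 = 25.94 g/mol.
a³ = (4.040 × 10^-8 cm)³ = 6.594 × 10^-23 cm³.
ρ = 4 × 25.94 / (6.022 × 10²³ × 6.594 × 10^-23) = 2.613 g/cm³.

2.61 g/cm³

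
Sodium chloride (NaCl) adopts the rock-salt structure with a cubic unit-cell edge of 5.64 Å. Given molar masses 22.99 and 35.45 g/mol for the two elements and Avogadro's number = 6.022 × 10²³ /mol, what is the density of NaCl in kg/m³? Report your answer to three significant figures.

2160 kg/m³

The rock-salt structure contains Z = 4 formula units per cell; M(NaCl) = 22.99 + 35.45 = 58.44 g/mol.
a³ = (5.640 × 10^-8 cm)³ = 1.794 × 10^-22 cm³.
ρ = 4 × 58.44 / (6.022 × 10²³ × 1.794 × 10^-22) = 2.164 g/cm³ = 2160 kg/m³.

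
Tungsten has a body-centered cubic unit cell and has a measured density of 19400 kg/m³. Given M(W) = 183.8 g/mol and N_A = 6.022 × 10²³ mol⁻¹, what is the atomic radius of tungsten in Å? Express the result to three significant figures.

For a BCC cell (Z = 2), a³ = Z·M/(N_A·ρ) = 2 × 183.8 / (6.022 × 10²³ × 19.40) = 3.147 × 10^-23 cm³, so a = 3.157 × 10^-8 cm = 3.157 Å.
Atoms touch along the body diagonal, so √3·a = 4r, so r = 0.4330 × a = 1.37 Å.

1.37 Å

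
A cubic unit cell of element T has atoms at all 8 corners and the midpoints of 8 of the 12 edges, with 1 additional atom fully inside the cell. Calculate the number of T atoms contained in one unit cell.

Corner atoms are shared by 8 cells (1/8 each), edge atoms by 4 (1/4 each), interior atoms are unshared.
Net atoms = 8 × 1/8 + 8 × 1/4 + 1 = 1 + 2 + 1 = 4.

4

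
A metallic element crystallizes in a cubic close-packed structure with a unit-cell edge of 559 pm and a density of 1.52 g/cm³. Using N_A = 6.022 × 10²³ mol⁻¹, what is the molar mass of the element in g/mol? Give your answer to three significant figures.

An FCC cell has Z = 4 atoms; a = 5.590 × 10^-8 cm.
M = ρ·N_A·a³/Z = 1.52 × 6.022 × 10²³ × 1.747 × 10^-22 / 4 = 40.0 g/mol.

40.0 g/mol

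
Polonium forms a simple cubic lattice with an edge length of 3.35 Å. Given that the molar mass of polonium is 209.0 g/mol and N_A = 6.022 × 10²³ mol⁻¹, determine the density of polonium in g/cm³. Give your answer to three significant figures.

9.23 g/cm³

A simple cubic unit cell contains Z = 1 atom.
Cell volume: a³ = (3.35 Å)³ = (3.350 × 10^-8 cm)³ = 3.760 × 10^-23 cm³.
ρ = Z·M/(N_A·a³) = 1 × 209.0 / (6.022 × 10²³ × 3.760 × 10^-23) = 9.231 g/cm³.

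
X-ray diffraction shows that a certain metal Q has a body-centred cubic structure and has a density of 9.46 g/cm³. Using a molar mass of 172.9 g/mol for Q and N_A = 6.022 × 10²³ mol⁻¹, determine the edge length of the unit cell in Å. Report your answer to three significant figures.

With Z = 2 atoms per BCC cell, a³ = Z·M/(N_A·ρ) = 2 × 172.9 / (6.022 × 10²³ × 9.460 g/cm³) = 6.070 × 10^-23 cm³.
a = (6.070 × 10^-23)^(1/3) = 3.930 × 10^-8 cm = 3.93 Å.

3.93 Å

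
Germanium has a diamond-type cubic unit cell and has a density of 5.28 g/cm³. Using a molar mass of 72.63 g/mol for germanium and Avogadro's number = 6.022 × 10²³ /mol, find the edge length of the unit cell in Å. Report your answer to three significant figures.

5.67 Å

With Z = 8 atoms per diamond cubic cell, a³ = Z·M/(N_A·ρ) = 8 × 72.63 / (6.022 × 10²³ × 5.280 g/cm³) = 1.827 × 10^-22 cm³.
a = (1.827 × 10^-22)^(1/3) = 5.675 × 10^-8 cm = 5.67 Å.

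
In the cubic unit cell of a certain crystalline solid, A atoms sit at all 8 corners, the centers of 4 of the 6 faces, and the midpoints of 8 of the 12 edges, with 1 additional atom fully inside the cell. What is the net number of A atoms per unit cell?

6

Corner atoms are shared by 8 cells (1/8 each), face atoms by 2 (1/2 each), edge atoms by 4 (1/4 each), interior atoms are unshared.
Net atoms = 8 × 1/8 + 4 × 1/2 + 8 × 1/4 + 1 = 1 + 2 + 2 + 1 = 6.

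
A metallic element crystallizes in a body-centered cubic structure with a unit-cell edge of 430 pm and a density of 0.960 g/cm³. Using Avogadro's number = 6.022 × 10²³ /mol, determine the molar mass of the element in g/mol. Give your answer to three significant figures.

23.0 g/mol

A BCC cell has Z = 2 atoms; a = 4.300 × 10^-8 cm.
M = ρ·N_A·a³/Z = 0.960 × 6.022 × 10²³ × 7.951 × 10^-23 / 2 = 23.0 g/mol.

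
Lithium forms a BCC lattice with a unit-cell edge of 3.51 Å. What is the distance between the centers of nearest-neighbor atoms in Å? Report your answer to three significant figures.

3.04 Å

In a BCC structure, atoms touch along the body diagonal, so √3·a = 4r; the nearest-neighbor distance equals 2r = 0.8660·a.
d = 0.8660 × 3.51 = 3.04 Å.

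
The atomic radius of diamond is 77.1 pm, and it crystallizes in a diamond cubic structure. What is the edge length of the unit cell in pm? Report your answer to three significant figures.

In a diamond cubic lattice, nearest neighbors lie along the body diagonal with √3·a = 8r.
a = 8r/√3 = 8 × 77.1 / 1.7321 = 356 pm.

356 pm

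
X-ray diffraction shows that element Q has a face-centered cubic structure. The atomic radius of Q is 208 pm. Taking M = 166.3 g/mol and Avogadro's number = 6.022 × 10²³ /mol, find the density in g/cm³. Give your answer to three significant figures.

5.42 g/cm³

In an FCC lattice, atoms touch along the face diagonal, so √2·a = 4r, giving a = 588.3 pm = 5.883 × 10^-8 cm.
With Z = 4, ρ = Z·M/(N_A·a³) = 4 × 166.3 / (6.022 × 10²³ × 2.036 × 10^-22) = 5.425 g/cm³.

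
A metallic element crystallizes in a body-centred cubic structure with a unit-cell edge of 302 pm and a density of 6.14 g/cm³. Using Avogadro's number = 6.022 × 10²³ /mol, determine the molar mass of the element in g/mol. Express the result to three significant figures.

A BCC cell has Z = 2 atoms; a = 3.020 × 10^-8 cm.
M = ρ·N_A·a³/Z = 6.14 × 6.022 × 10²³ × 2.754 × 10^-23 / 2 = 50.9 g/mol.

50.9 g/mol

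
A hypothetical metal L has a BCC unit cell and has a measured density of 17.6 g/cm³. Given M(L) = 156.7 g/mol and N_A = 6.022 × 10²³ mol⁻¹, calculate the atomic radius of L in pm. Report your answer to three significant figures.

For a BCC cell (Z = 2), a³ = Z·M/(N_A·ρ) = 2 × 156.7 / (6.022 × 10²³ × 17.60) = 2.957 × 10^-23 cm³, so a = 3.092 × 10^-8 cm = 309.2 pm.
Atoms touch along the body diagonal, so √3·a = 4r, so r = 0.4330 × a = 134 pm.

134 pm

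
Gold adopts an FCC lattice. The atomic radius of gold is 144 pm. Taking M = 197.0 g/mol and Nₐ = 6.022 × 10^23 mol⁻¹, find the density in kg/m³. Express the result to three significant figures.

19400 kg/m³

In an FCC lattice, atoms touch along the face diagonal, so √2·a = 4r, giving a = 407.3 pm = 4.073 × 10^-8 cm.
With Z = 4, ρ = Z·M/(N_A·a³) = 4 × 197.0 / (6.022 × 10²³ × 6.757 × 10^-23) = 19.37 g/cm³ = 19400 kg/m³.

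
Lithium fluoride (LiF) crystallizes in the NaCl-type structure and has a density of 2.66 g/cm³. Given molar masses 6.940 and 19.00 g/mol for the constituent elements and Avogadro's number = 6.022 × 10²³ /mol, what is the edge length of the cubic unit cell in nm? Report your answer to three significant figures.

0.402 nm

M(LiF) = 25.94 g/mol; Z = 4 formula units per cell.
a³ = Z·M/(N_A·ρ) = 4 × 25.94 / (6.022 × 10²³ × 2.66) = 6.478 × 10^-23 cm³, so a = 4.016 × 10^-8 cm = 0.402 nm.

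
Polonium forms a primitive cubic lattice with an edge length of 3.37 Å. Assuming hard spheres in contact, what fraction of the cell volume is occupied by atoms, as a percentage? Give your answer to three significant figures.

52.4%

In a simple cubic lattice atoms touch along the cell edge, so a = 2r, so r = 0.5000a = 1.685 Å.
Packing fraction = Z·(4/3)πr³ / a³ = 1 × (4/3)π × (1.685)³ / (3.37)³ = 0.5236 = 52.4%.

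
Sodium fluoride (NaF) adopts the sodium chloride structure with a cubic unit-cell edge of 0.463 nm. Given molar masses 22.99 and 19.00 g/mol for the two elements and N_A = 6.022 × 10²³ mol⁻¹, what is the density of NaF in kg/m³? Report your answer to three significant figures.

The sodium chloride structure contains Z = 4 formula units per cell; M(NaF) = 22.99 + 19.00 = 41.99 g/mol.
a³ = (4.630 × 10^-8 cm)³ = 9.925 × 10^-23 cm³.
ρ = 4 × 41.99 / (6.022 × 10²³ × 9.925 × 10^-23) = 2.810 g/cm³ = 2810 kg/m³.

2810 kg/m³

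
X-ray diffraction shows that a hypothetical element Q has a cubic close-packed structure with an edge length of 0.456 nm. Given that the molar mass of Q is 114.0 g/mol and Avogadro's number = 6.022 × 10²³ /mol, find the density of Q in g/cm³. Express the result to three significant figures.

7.99 g/cm³

An FCC unit cell contains Z = 4 atoms.
Cell volume: a³ = (0.456 nm)³ = (4.560 × 10^-8 cm)³ = 9.482 × 10^-23 cm³.
ρ = Z·M/(N_A·a³) = 4 × 114.0 / (6.022 × 10²³ × 9.482 × 10^-23) = 7.986 g/cm³.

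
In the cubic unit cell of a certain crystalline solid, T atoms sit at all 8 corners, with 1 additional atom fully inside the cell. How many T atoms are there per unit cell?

2

Corner atoms are shared by 8 cells (1/8 each), interior atoms are unshared.
Net atoms = 8 × 1/8 + 1 = 1 + 1 = 2.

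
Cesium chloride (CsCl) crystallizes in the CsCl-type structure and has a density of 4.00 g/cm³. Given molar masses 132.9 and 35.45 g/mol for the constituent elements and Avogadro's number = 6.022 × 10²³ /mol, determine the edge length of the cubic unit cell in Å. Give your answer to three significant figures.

M(CsCl) = 168.35 g/mol; Z = 1 formula unit per cell.
a³ = Z·M/(N_A·ρ) = 1 × 168.35 / (6.022 × 10²³ × 4.00) = 6.989 × 10^-23 cm³, so a = 4.119 × 10^-8 cm = 4.12 Å.

4.12 Å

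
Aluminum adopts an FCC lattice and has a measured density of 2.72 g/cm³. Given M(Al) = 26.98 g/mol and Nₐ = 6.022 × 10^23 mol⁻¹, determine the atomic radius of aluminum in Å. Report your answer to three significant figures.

1.43 Å

For an FCC cell (Z = 4), a³ = Z·M/(N_A·ρ) = 4 × 26.98 / (6.022 × 10²³ × 2.720) = 6.589 × 10^-23 cm³, so a = 4.039 × 10^-8 cm = 4.039 Å.
Atoms touch along the face diagonal, so √2·a = 4r, so r = 0.3536 × a = 1.43 Å.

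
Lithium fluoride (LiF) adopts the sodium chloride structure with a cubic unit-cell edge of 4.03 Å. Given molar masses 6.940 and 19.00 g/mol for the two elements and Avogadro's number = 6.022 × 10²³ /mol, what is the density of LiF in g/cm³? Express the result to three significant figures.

2.63 g/cm³

The sodium chloride structure contains Z = 4 formula units per cell; M(LiF) = 6.940 + 19.00 = 25.94 g/mol.
a³ = (4.030 × 10^-8 cm)³ = 6.545 × 10^-23 cm³.
ρ = 4 × 25.94 / (6.022 × 10²³ × 6.545 × 10^-23) = 2.633 g/cm³.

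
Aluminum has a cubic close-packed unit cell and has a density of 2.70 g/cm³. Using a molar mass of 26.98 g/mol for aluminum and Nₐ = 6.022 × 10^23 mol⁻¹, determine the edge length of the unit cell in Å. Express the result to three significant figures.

With Z = 4 atoms per FCC cell, a³ = Z·M/(N_A·ρ) = 4 × 26.98 / (6.022 × 10²³ × 2.700 g/cm³) = 6.637 × 10^-23 cm³.
a = (6.637 × 10^-23)^(1/3) = 4.049 × 10^-8 cm = 4.05 Å.

4.05 Å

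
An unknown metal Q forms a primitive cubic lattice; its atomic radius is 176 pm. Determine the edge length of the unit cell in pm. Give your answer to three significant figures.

352 pm

In a simple cubic lattice, atoms touch along the cell edge, so a = 2r.
a = 2r = 2 × 176 = 352 pm.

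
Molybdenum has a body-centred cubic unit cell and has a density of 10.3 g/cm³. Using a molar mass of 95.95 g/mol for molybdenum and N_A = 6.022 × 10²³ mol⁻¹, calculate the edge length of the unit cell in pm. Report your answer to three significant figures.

With Z = 2 atoms per BCC cell, a³ = Z·M/(N_A·ρ) = 2 × 95.95 / (6.022 × 10²³ × 10.30 g/cm³) = 3.094 × 10^-23 cm³.
a = (3.094 × 10^-23)^(1/3) = 3.139 × 10^-8 cm = 314 pm.

314 pm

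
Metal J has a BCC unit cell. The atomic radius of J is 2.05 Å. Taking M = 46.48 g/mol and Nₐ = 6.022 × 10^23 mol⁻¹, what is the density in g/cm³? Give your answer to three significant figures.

1.45 g/cm³

In a BCC lattice, atoms touch along the body diagonal, so √3·a = 4r, giving a = 4.734 Å = 4.734 × 10^-8 cm.
With Z = 2, ρ = Z·M/(N_A·a³) = 2 × 46.48 / (6.022 × 10²³ × 1.061 × 10^-22) = 1.455 g/cm³.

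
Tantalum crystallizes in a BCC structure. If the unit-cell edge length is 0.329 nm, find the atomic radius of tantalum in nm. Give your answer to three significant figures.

In a BCC lattice, atoms touch along the body diagonal, so √3·a = 4r.
r = √3·a/4 = 1.7321 × 0.329 / 4 = 0.142 nm.

0.142 nm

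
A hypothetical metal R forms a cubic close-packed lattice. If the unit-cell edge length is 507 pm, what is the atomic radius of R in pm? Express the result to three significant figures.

In an FCC lattice, atoms touch along the face diagonal, so √2·a = 4r.
r = √2·a/4 = 1.4142 × 507 / 4 = 179 pm.

179 pm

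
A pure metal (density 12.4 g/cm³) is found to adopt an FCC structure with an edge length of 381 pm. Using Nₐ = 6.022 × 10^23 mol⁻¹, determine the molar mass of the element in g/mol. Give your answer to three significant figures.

103 g/mol

An FCC cell has Z = 4 atoms; a = 3.810 × 10^-8 cm.
M = ρ·N_A·a³/Z = 12.4 × 6.022 × 10²³ × 5.531 × 10^-23 / 4 = 103 g/mol.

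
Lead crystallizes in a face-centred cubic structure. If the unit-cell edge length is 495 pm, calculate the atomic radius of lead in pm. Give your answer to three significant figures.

In an FCC lattice, atoms touch along the face diagonal, so √2·a = 4r.
r = √2·a/4 = 1.4142 × 495 / 4 = 175 pm.

175 pm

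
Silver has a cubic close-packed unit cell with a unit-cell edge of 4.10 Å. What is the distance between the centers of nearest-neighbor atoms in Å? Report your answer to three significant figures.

In an FCC structure, atoms touch along the face diagonal, so √2·a = 4r; the nearest-neighbor distance equals 2r = 0.7071·a.
d = 0.7071 × 4.10 = 2.90 Å.

2.90 Å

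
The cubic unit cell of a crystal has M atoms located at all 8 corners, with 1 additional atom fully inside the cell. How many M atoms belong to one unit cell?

Corner atoms are shared by 8 cells (1/8 each), interior atoms are unshared.
Net atoms = 8 × 1/8 + 1 = 1 + 1 = 2.

2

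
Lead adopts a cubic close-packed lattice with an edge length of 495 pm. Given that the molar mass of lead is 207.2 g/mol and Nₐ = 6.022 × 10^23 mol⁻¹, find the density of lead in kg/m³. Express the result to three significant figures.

11300 kg/m³

An FCC unit cell contains Z = 4 atoms.
Cell volume: a³ = (495 pm)³ = (4.950 × 10^-8 cm)³ = 1.213 × 10^-22 cm³.
ρ = Z·M/(N_A·a³) = 4 × 207.2 / (6.022 × 10²³ × 1.213 × 10^-22) = 11.35 g/cm³ = 11300 kg/m³.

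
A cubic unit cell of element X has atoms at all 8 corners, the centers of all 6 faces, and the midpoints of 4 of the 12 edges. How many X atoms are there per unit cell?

Corner atoms are shared by 8 cells (1/8 each), face atoms by 2 (1/2 each), edge atoms by 4 (1/4 each).
Net atoms = 8 × 1/8 + 6 × 1/2 + 4 × 1/4 = 1 + 3 + 1 = 5.

5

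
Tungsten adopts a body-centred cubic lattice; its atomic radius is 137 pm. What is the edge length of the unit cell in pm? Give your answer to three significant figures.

In a BCC lattice, atoms touch along the body diagonal, so √3·a = 4r.
a = 4r/√3 = 4 × 137 / 1.7321 = 316 pm.

316 pm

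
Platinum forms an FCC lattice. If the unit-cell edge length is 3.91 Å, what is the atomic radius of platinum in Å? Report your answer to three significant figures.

In an FCC lattice, atoms touch along the face diagonal, so √2·a = 4r.
r = √2·a/4 = 1.4142 × 3.91 / 4 = 1.38 Å.

1.38 Å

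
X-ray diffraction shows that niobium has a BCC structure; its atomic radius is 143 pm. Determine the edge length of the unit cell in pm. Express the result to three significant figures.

In a BCC lattice, atoms touch along the body diagonal, so √3·a = 4r.
a = 4r/√3 = 4 × 143 / 1.7321 = 330 pm.

330 pm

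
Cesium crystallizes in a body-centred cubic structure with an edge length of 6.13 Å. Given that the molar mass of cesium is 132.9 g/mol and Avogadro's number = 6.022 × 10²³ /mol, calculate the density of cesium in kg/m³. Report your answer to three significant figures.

1920 kg/m³

A BCC unit cell contains Z = 2 atoms.
Cell volume: a³ = (6.13 Å)³ = (6.130 × 10^-8 cm)³ = 2.303 × 10^-22 cm³.
ρ = Z·M/(N_A·a³) = 2 × 132.9 / (6.022 × 10²³ × 2.303 × 10^-22) = 1.916 g/cm³ = 1920 kg/m³.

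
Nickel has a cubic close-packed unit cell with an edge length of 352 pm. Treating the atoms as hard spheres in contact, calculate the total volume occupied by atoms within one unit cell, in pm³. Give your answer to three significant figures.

In an FCC lattice atoms touch along the face diagonal, so √2·a = 4r, so r = 0.3536a = 124.5 pm.
V_atoms = Z × (4/3)πr³ = 4 × (4/3)π × (124.5)³ = 3.23 × 10^7 pm³.

3.23 × 10^7 pm³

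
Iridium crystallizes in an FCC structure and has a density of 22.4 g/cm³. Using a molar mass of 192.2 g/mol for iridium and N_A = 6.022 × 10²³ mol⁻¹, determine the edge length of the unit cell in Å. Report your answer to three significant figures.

3.85 Å

With Z = 4 atoms per FCC cell, a³ = Z·M/(N_A·ρ) = 4 × 192.2 / (6.022 × 10²³ × 22.40 g/cm³) = 5.699 × 10^-23 cm³.
a = (5.699 × 10^-23)^(1/3) = 3.848 × 10^-8 cm = 3.85 Å.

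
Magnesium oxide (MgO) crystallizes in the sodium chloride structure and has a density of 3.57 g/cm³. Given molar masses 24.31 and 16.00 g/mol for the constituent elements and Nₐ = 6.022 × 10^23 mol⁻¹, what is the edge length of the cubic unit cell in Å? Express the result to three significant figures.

4.22 Å

M(MgO) = 40.31 g/mol; Z = 4 formula units per cell.
a³ = Z·M/(N_A·ρ) = 4 × 40.31 / (6.022 × 10²³ × 3.57) = 7.500 × 10^-23 cm³, so a = 4.217 × 10^-8 cm = 4.22 Å.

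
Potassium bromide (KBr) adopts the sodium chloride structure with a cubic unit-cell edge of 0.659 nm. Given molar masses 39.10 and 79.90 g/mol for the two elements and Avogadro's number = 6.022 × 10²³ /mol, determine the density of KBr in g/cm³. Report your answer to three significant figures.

2.76 g/cm³

The sodium chloride structure contains Z = 4 formula units per cell; M(KBr) = 39.10 + 79.90 = 119.0 g/mol.
a³ = (6.590 × 10^-8 cm)³ = 2.862 × 10^-22 cm³.
ρ = 4 × 119.0 / (6.022 × 10²³ × 2.862 × 10^-22) = 2.762 g/cm³.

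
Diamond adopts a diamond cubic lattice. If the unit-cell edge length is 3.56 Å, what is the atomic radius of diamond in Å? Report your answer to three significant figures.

In a diamond cubic lattice, nearest neighbors lie along the body diagonal with √3·a = 8r.
r = √3·a/8 = 1.7321 × 3.56 / 8 = 0.771 Å.

0.771 Å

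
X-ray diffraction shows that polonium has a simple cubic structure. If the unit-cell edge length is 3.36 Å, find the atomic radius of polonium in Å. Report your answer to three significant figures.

In a simple cubic lattice, atoms touch along the cell edge, so a = 2r.
r = a/2 = 3.36/2 = 1.68 Å.

1.68 Å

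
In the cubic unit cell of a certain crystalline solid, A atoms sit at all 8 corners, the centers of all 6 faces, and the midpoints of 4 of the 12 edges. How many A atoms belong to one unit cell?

Corner atoms are shared by 8 cells (1/8 each), face atoms by 2 (1/2 each), edge atoms by 4 (1/4 each).
Net atoms = 8 × 1/8 + 6 × 1/2 + 4 × 1/4 = 1 + 3 + 1 = 5.

5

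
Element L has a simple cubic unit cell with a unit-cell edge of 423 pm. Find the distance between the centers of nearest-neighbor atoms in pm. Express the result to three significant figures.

423 pm

In a simple cubic structure, atoms touch along the cell edge, so a = 2r; the nearest-neighbor distance equals 2r = 1.000·a.
d = 1.000 × 423 = 423 pm.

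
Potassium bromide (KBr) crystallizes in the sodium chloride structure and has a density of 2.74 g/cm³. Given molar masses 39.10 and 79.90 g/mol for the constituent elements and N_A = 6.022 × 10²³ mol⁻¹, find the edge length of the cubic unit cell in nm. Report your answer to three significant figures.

M(KBr) = 119.0 g/mol; Z = 4 formula units per cell.
a³ = Z·M/(N_A·ρ) = 4 × 119.0 / (6.022 × 10²³ × 2.74) = 2.885 × 10^-22 cm³, so a = 6.608 × 10^-8 cm = 0.661 nm.

0.661 nm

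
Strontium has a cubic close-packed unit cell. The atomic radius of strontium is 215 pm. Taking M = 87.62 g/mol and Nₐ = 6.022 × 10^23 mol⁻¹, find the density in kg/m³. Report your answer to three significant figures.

2590 kg/m³

In an FCC lattice, atoms touch along the face diagonal, so √2·a = 4r, giving a = 608.1 pm = 6.081 × 10^-8 cm.
With Z = 4, ρ = Z·M/(N_A·a³) = 4 × 87.62 / (6.022 × 10²³ × 2.249 × 10^-22) = 2.588 g/cm³ = 2590 kg/m³.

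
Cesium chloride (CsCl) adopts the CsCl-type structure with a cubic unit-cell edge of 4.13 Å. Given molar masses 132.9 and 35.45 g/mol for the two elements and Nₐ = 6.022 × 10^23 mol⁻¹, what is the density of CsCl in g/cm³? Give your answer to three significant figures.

The CsCl-type structure contains Z = 1 formula unit per cell; M(CsCl) = 132.9 + 35.45 = 168.35 g/mol.
a³ = (4.130 × 10^-8 cm)³ = 7.044 × 10^-23 cm³.
ρ = 1 × 168.35 / (6.022 × 10²³ × 7.044 × 10^-23) = 3.968 g/cm³.

3.97 g/cm³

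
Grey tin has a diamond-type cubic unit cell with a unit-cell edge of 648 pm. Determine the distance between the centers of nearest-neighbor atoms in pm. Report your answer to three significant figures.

In a diamond cubic structure, nearest neighbors lie along the body diagonal with √3·a = 8r; the nearest-neighbor distance equals 2r = 0.4330·a.
d = 0.4330 × 648 = 281 pm.

281 pm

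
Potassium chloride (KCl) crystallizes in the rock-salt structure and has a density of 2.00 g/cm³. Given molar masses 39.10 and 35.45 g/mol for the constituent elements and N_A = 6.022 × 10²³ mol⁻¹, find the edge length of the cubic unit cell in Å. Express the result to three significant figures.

6.28 Å

M(KCl) = 74.55 g/mol; Z = 4 formula units per cell.
a³ = Z·M/(N_A·ρ) = 4 × 74.55 / (6.022 × 10²³ × 2.00) = 2.476 × 10^-22 cm³, so a = 6.279 × 10^-8 cm = 6.28 Å.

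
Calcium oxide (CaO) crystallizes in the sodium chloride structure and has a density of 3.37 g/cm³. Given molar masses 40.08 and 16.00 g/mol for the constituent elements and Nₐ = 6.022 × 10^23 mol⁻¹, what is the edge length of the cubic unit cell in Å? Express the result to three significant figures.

M(CaO) = 56.08 g/mol; Z = 4 formula units per cell.
a³ = Z·M/(N_A·ρ) = 4 × 56.08 / (6.022 × 10²³ × 3.37) = 1.105 × 10^-22 cm³, so a = 4.799 × 10^-8 cm = 4.80 Å.

4.80 Å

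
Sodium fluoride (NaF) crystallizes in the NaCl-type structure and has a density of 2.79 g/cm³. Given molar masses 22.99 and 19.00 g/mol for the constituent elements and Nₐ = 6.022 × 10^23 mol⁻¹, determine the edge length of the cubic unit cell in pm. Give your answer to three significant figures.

M(NaF) = 41.99 g/mol; Z = 4 formula units per cell.
a³ = Z·M/(N_A·ρ) = 4 × 41.99 / (6.022 × 10²³ × 2.79) = 9.997 × 10^-23 cm³, so a = 4.641 × 10^-8 cm = 464 pm.

464 pm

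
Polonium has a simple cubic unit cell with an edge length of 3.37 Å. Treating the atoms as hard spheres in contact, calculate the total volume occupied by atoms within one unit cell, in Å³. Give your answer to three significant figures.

20.0 Å³

In a simple cubic lattice atoms touch along the cell edge, so a = 2r, so r = 0.5000a = 1.685 Å.
V_atoms = Z × (4/3)πr³ = 1 × (4/3)π × (1.685)³ = 20.0 Å³.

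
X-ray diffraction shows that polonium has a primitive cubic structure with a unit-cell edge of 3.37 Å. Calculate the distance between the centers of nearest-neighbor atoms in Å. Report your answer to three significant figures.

3.37 Å

In a simple cubic structure, atoms touch along the cell edge, so a = 2r; the nearest-neighbor distance equals 2r = 1.000·a.
d = 1.000 × 3.37 = 3.37 Å.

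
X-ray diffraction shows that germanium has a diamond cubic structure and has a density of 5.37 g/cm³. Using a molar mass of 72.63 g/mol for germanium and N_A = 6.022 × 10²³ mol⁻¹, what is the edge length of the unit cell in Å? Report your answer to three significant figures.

5.64 Å

With Z = 8 atoms per diamond cubic cell, a³ = Z·M/(N_A·ρ) = 8 × 72.63 / (6.022 × 10²³ × 5.370 g/cm³) = 1.797 × 10^-22 cm³.
a = (1.797 × 10^-22)^(1/3) = 5.643 × 10^-8 cm = 5.64 Å.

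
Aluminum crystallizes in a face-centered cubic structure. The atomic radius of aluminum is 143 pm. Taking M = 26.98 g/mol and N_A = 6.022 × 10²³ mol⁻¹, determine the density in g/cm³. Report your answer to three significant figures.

2.71 g/cm³

In an FCC lattice, atoms touch along the face diagonal, so √2·a = 4r, giving a = 404.5 pm = 4.045 × 10^-8 cm.
With Z = 4, ρ = Z·M/(N_A·a³) = 4 × 26.98 / (6.022 × 10²³ × 6.617 × 10^-23) = 2.708 g/cm³.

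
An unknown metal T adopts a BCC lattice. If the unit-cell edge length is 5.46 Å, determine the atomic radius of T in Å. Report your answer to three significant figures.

In a BCC lattice, atoms touch along the body diagonal, so √3·a = 4r.
r = √3·a/4 = 1.7321 × 5.46 / 4 = 2.36 Å.

2.36 Å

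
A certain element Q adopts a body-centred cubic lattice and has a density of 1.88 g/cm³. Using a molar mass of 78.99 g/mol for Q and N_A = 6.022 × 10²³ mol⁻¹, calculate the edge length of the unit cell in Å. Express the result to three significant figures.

With Z = 2 atoms per BCC cell, a³ = Z·M/(N_A·ρ) = 2 × 78.99 / (6.022 × 10²³ × 1.880 g/cm³) = 1.395 × 10^-22 cm³.
a = (1.395 × 10^-22)^(1/3) = 5.187 × 10^-8 cm = 5.19 Å.

5.19 Å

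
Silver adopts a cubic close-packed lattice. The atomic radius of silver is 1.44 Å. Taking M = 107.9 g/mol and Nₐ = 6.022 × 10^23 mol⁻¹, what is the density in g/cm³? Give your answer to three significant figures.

10.6 g/cm³

In an FCC lattice, atoms touch along the face diagonal, so √2·a = 4r, giving a = 4.073 Å = 4.073 × 10^-8 cm.
With Z = 4, ρ = Z·M/(N_A·a³) = 4 × 107.9 / (6.022 × 10²³ × 6.757 × 10^-23) = 10.61 g/cm³.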